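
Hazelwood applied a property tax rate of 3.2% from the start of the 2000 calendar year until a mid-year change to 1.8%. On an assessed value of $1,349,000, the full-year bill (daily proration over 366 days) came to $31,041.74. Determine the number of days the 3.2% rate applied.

131 days

Let d = days at the first rate; then 366 − d days at the second rate.
$1,349,000 × [3.2%·d + 1.8%·(366−d)] / 366 = $31,041.74
Solving gives d = 131, so the new rate took effect on May 11, 2000.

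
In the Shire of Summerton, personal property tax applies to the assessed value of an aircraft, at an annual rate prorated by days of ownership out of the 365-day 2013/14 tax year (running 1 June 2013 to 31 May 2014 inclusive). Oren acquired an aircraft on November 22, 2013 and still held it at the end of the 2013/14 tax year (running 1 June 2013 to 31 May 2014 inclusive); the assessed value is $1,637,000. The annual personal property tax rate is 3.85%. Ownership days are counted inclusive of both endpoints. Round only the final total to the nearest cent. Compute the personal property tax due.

$32,979.94

Days held (November 22, 2013 – May 31, 2014): 191 out of 365
Tax = $1,637,000 × 3.85% × 191/365 = $32,979.9438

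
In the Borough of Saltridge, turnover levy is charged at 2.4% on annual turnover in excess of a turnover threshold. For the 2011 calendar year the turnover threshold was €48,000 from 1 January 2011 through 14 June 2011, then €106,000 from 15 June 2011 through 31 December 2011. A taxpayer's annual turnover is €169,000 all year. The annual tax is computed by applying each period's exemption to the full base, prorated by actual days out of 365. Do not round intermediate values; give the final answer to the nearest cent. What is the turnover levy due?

€2,141.26

1 January – 14 June 2011: 165 days, exemption €48,000 → (€169,000 − €48,000) × 2.4% × 165/365 = €1,312.7671
15 June – 31 December 2011: 200 days, exemption €106,000 → (€169,000 − €106,000) × 2.4% × 200/365 = €828.4932
Total = €2,141.2603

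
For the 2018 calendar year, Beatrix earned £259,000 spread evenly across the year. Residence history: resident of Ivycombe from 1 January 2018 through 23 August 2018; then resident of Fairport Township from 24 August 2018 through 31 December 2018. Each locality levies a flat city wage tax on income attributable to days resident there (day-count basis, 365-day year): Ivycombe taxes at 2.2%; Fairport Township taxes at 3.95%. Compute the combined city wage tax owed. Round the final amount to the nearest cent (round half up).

£7,312.32

Ivycombe, 1 January – 23 August 2018: 235 days → £259,000 × 2.2% × 235/365 = £3,668.5753
Fairport Township, 24 August – 31 December 2018: 130 days → £259,000 × 3.95% × 130/365 = £3,643.7397
Total = £7,312.3151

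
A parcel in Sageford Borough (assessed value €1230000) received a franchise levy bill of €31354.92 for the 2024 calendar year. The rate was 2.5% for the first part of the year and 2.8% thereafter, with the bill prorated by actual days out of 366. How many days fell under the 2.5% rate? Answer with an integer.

306 days

Let d = days at the first rate; then 366 − d days at the second rate.
€1230000 × [2.5%·d + 2.8%·(366−d)] / 366 = €31354.92
Solving gives d = 306, so the new rate took effect on 2 Nov 2024.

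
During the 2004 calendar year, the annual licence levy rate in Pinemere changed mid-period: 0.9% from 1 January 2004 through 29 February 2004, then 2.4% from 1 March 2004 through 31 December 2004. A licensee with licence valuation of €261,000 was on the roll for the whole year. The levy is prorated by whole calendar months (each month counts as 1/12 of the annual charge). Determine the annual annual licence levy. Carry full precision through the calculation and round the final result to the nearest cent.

€5,611.50

1 January – 29 February 2004: 2 months at 0.9% → €261,000 × 0.9% × 2/12 = €391.5000
1 March – 31 December 2004: 10 months at 2.4% → €261,000 × 2.4% × 10/12 = €5,220.0000
Total = €5,611.5000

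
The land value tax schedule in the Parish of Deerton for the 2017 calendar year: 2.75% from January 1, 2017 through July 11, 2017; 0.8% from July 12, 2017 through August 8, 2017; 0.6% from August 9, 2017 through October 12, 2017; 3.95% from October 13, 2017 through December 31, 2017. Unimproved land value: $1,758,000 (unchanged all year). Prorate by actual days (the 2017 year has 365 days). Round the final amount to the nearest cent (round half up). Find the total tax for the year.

January 1 – July 11, 2017: 192 days at 2.75% → $1,758,000 × 2.75% × 192/365 = $25,430.7945
July 12 – August 8, 2017: 28 days at 0.8% → $1,758,000 × 0.8% × 28/365 = $1,078.8822
August 9 – October 12, 2017: 65 days at 0.6% → $1,758,000 × 0.6% × 65/365 = $1,878.4110
October 13 – December 31, 2017: 80 days at 3.95% → $1,758,000 × 3.95% × 80/365 = $15,219.9452
Total = $43,608.0329

$43,608.03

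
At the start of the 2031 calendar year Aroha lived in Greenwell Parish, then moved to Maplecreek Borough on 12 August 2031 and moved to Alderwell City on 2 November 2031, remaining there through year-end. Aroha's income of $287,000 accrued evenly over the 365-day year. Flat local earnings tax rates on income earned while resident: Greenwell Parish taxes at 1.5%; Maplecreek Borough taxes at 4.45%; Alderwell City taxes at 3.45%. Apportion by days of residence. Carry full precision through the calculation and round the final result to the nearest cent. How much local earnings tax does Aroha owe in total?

Greenwell Parish, 1 January – 11 August 2031: 223 days → $287,000 × 1.5% × 223/365 = $2,630.1781
Maplecreek Borough, 12 August – 1 November 2031: 82 days → $287,000 × 4.45% × 82/365 = $2,869.2137
Alderwell City, 2 November – 31 December 2031: 60 days → $287,000 × 3.45% × 60/365 = $1,627.6438
Total = $7,127.0356

$7,127.04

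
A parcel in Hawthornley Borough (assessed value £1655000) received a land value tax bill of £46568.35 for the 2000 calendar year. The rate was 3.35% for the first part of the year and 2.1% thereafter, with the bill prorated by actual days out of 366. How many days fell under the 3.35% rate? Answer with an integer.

Let d = days at the first rate; then 366 − d days at the second rate.
£1655000 × [3.35%·d + 2.1%·(366−d)] / 366 = £46568.35
Solving gives d = 209, so the new rate took effect on July 28, 2000.

209 days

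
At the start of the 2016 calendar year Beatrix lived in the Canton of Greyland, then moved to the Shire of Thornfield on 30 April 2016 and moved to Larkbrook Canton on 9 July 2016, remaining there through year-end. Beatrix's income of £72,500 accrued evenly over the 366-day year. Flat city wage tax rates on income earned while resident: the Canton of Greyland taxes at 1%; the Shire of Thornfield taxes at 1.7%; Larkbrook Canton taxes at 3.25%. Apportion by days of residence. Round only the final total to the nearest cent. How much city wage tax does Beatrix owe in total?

£1,606.49

The Canton of Greyland, 1 January – 29 April 2016: 120 days → £72,500 × 1% × 120/366 = £237.7049
The Shire of Thornfield, 30 April – 8 July 2016: 70 days → £72,500 × 1.7% × 70/366 = £235.7240
Larkbrook Canton, 9 July – 31 December 2016: 176 days → £72,500 × 3.25% × 176/366 = £1,133.0601
Total = £1,606.4891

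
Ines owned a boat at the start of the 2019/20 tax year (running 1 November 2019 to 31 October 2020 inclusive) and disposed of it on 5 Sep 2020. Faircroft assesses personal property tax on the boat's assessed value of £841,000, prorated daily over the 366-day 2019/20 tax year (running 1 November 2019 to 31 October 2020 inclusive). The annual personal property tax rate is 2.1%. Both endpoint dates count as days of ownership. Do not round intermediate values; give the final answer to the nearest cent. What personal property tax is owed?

Days held (1 Nov 2019 – 5 Sep 2020): 310 out of 366
Tax = £841,000 × 2.1% × 310/366 = £14,958.7705

£14,958.77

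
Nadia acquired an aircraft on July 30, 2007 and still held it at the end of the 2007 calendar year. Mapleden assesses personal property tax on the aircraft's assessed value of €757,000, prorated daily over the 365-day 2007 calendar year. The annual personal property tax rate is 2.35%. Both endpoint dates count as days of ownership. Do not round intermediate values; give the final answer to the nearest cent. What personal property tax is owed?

€7,554.45

Days held (July 30 – December 31, 2007): 155 out of 365
Tax = €757,000 × 2.35% × 155/365 = €7,554.4452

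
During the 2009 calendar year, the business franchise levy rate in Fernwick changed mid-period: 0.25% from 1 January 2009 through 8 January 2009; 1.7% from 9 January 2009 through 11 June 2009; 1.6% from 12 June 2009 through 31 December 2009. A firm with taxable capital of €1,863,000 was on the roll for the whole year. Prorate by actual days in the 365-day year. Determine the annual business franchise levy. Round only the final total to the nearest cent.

1 January – 8 January 2009: 8 days at 0.25% → €1,863,000 × 0.25% × 8/365 = €102.0822
9 January – 11 June 2009: 154 days at 1.7% → €1,863,000 × 1.7% × 154/365 = €13,362.5589
12 June – 31 December 2009: 203 days at 1.6% → €1,863,000 × 1.6% × 203/365 = €16,578.1479
Total = €30,042.7890

€30,042.79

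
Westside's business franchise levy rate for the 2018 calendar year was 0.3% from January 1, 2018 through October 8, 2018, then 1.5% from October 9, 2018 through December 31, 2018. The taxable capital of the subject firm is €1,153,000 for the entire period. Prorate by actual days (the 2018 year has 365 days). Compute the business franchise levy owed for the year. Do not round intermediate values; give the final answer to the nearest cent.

€6,643.18

January 1 – October 8, 2018: 281 days at 0.3% → €1,153,000 × 0.3% × 281/365 = €2,662.9562
October 9 – December 31, 2018: 84 days at 1.5% → €1,153,000 × 1.5% × 84/365 = €3,980.2192
Total = €6,643.1753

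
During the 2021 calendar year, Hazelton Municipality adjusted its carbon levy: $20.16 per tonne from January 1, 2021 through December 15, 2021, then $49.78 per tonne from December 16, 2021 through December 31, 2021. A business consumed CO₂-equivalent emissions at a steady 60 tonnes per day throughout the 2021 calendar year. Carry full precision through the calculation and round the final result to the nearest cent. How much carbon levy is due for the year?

$469,939.20

January 1 – December 15, 2021: 349 days × 60 tonnes/day = 20,940 tonnes at $20.16/tonne → $422,150.40
December 16 – December 31, 2021: 16 days × 60 tonnes/day = 960 tonnes at $49.78/tonne → $47,788.80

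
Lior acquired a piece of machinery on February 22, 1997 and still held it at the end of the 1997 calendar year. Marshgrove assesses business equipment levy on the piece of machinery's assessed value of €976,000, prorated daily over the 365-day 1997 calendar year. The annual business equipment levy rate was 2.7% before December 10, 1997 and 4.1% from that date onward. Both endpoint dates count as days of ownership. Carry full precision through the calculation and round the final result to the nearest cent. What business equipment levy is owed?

February 22 – December 9, 1997: 291 days at 2.7% → €976,000 × 2.7% × 291/365 = €21,009.4027
December 10 – December 31, 1997: 22 days at 4.1% → €976,000 × 4.1% × 22/365 = €2,411.9233
Total = €23,421.3260

€23,421.33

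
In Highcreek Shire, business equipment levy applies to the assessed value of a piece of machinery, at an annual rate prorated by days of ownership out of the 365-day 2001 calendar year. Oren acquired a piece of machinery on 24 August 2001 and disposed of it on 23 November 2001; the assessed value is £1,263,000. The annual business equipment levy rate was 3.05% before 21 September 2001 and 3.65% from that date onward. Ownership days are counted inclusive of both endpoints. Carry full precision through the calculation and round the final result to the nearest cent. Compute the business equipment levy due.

24 August – 20 September 2001: 28 days at 3.05% → £1,263,000 × 3.05% × 28/365 = £2,955.0740
21 September – 23 November 2001: 64 days at 3.65% → £1,263,000 × 3.65% × 64/365 = £8,083.2000
Total = £11,038.2740

£11,038.27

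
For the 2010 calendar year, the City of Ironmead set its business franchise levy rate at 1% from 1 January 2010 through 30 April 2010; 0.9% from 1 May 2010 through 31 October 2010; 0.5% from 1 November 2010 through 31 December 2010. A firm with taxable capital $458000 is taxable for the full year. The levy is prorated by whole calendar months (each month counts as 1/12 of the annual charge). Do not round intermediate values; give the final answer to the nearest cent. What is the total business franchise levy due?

1 January – 30 April 2010: 4 months at 1% → $458000 × 1% × 4/12 = $1526.6667
1 May – 31 October 2010: 6 months at 0.9% → $458000 × 0.9% × 6/12 = $2061.0000
1 November – 31 December 2010: 2 months at 0.5% → $458000 × 0.5% × 2/12 = $381.6667
Total = $3969.3333

$3969.33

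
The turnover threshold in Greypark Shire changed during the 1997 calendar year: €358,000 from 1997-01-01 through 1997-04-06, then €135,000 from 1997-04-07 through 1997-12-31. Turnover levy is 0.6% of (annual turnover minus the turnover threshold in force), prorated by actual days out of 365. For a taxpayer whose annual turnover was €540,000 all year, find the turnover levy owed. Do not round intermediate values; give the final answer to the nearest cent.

1997-01-01 to 1997-04-06: 96 days, exemption €358,000 → (€540,000 − €358,000) × 0.6% × 96/365 = €287.2110
1997-04-07 to 1997-12-31: 269 days, exemption €135,000 → (€540,000 − €135,000) × 0.6% × 269/365 = €1,790.8767
Total = €2,078.0877

€2,078.09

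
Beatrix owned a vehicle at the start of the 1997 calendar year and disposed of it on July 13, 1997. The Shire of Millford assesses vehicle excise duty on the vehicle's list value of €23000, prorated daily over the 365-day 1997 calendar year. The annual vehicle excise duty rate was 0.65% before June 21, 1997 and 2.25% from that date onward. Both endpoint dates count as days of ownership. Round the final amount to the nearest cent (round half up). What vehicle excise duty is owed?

€102.65

January 1 – June 20, 1997: 171 days at 0.65% → €23000 × 0.65% × 171/365 = €70.0397
June 21 – July 13, 1997: 23 days at 2.25% → €23000 × 2.25% × 23/365 = €32.6096
Total = €102.6493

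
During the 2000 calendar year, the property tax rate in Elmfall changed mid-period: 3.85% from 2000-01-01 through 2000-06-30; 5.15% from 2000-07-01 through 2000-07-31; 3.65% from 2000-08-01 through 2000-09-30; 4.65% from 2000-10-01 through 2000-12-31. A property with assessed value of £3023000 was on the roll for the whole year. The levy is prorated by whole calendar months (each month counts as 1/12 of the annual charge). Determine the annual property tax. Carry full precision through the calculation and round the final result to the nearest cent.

2000-01-01 to 2000-06-30: 6 months at 3.85% → £3023000 × 3.85% × 6/12 = £58192.7500
2000-07-01 to 2000-07-31: 1 month at 5.15% → £3023000 × 5.15% × 1/12 = £12973.7083
2000-08-01 to 2000-09-30: 2 months at 3.65% → £3023000 × 3.65% × 2/12 = £18389.9167
2000-10-01 to 2000-12-31: 3 months at 4.65% → £3023000 × 4.65% × 3/12 = £35142.3750
Total = £124698.7500

£124698.75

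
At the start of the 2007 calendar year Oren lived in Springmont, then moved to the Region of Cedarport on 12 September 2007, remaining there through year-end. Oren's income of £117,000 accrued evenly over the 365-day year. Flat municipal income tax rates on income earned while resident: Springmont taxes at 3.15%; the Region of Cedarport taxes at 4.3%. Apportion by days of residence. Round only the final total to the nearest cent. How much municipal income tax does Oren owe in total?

£4,094.68

Springmont, 1 January – 11 September 2007: 254 days → £117,000 × 3.15% × 254/365 = £2,564.7041
The Region of Cedarport, 12 September – 31 December 2007: 111 days → £117,000 × 4.3% × 111/365 = £1,529.9753
Total = £4,094.6795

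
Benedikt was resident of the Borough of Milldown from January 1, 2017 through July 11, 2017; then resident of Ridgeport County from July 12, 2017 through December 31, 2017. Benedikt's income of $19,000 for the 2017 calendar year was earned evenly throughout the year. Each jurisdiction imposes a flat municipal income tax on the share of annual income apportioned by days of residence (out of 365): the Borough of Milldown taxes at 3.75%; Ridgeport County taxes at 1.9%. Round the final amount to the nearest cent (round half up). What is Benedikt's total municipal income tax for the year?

$545.90

The Borough of Milldown, January 1 – July 11, 2017: 192 days → $19,000 × 3.75% × 192/365 = $374.7945
Ridgeport County, July 12 – December 31, 2017: 173 days → $19,000 × 1.9% × 173/365 = $171.1041
Total = $545.8986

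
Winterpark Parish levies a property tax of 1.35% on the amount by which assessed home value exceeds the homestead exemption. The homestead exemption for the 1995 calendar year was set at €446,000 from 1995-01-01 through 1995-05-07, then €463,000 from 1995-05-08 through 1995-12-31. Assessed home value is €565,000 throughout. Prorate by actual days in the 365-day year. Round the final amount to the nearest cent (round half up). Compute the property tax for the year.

1995-01-01 to 1995-05-07: 127 days, exemption €446,000 → (€565,000 − €446,000) × 1.35% × 127/365 = €558.9740
1995-05-08 to 1995-12-31: 238 days, exemption €463,000 → (€565,000 − €463,000) × 1.35% × 238/365 = €897.8795
Total = €1,456.8534

€1,456.85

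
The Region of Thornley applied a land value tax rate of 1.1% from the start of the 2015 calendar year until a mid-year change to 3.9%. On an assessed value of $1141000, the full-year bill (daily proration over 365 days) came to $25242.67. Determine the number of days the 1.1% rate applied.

Let d = days at the first rate; then 365 − d days at the second rate.
$1141000 × [1.1%·d + 3.9%·(365−d)] / 365 = $25242.67
Solving gives d = 220, so the new rate took effect on 9 August 2015.

220 days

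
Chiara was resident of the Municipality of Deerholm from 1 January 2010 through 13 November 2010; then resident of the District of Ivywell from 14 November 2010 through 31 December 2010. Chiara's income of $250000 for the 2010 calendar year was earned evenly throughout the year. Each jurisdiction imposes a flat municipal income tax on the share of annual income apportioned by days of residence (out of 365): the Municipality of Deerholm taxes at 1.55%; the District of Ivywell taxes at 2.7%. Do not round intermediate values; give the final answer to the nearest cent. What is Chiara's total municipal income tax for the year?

$4253.08

The Municipality of Deerholm, 1 January – 13 November 2010: 317 days → $250000 × 1.55% × 317/365 = $3365.4110
The District of Ivywell, 14 November – 31 December 2010: 48 days → $250000 × 2.7% × 48/365 = $887.6712
Total = $4253.0822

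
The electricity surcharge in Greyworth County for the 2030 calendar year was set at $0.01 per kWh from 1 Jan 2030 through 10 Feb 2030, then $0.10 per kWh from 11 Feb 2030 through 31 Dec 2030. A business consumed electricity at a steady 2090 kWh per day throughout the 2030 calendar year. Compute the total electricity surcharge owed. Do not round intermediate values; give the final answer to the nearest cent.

$68572.90

1 Jan – 10 Feb 2030: 41 days × 2090 kWh/day = 85,690 kWh at $0.01/kWh → $856.90
11 Feb – 31 Dec 2030: 324 days × 2090 kWh/day = 677,160 kWh at $0.10/kWh → $67716.00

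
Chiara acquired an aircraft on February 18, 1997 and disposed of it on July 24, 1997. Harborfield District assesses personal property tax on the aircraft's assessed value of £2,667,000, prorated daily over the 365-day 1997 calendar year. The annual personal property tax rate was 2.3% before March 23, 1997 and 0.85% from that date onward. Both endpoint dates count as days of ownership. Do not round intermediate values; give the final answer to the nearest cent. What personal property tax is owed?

£13,247.32

February 18 – March 22, 1997: 33 days at 2.3% → £2,667,000 × 2.3% × 33/365 = £5,545.8986
March 23 – July 24, 1997: 124 days at 0.85% → £2,667,000 × 0.85% × 124/365 = £7,701.4192
Total = £13,247.3178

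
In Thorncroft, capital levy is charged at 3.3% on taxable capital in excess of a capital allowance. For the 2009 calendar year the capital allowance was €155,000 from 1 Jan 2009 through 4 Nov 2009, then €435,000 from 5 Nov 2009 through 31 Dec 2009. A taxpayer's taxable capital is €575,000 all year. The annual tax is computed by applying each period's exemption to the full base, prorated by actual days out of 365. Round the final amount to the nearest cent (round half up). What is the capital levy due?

€12,417.04

1 Jan – 4 Nov 2009: 308 days, exemption €155,000 → (€575,000 − €155,000) × 3.3% × 308/365 = €11,695.5616
5 Nov – 31 Dec 2009: 57 days, exemption €435,000 → (€575,000 − €435,000) × 3.3% × 57/365 = €721.4795
Total = €12,417.0411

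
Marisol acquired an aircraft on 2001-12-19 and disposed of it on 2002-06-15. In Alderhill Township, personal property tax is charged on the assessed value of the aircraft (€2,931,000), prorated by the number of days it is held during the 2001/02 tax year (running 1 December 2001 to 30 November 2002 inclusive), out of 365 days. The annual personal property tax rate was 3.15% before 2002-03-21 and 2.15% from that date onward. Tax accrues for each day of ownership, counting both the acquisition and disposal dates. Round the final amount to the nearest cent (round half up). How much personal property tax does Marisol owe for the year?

€38,291.71

2001-12-19 to 2002-03-20: 92 days at 3.15% → €2,931,000 × 3.15% × 92/365 = €23,271.3370
2002-03-21 to 2002-06-15: 87 days at 2.15% → €2,931,000 × 2.15% × 87/365 = €15,020.3712
Total = €38,291.7082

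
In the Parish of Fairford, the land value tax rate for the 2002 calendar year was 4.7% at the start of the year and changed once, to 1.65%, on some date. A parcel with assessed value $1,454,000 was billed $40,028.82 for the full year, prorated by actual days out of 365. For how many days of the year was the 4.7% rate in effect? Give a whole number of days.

Let d = days at the first rate; then 365 − d days at the second rate.
$1,454,000 × [4.7%·d + 1.65%·(365−d)] / 365 = $40,028.82
Solving gives d = 132, so the new rate took effect on May 13, 2002.

132 days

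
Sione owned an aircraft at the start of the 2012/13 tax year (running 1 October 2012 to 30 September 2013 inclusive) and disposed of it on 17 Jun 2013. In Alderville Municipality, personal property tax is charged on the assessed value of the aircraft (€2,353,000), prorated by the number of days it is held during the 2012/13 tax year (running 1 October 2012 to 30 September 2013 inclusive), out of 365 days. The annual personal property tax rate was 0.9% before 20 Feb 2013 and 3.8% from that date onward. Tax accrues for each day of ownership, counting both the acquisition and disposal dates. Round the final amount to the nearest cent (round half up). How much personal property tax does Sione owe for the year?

1 Oct 2012 – 19 Feb 2013: 142 days at 0.9% → €2,353,000 × 0.9% × 142/365 = €8,238.7233
20 Feb – 17 Jun 2013: 118 days at 3.8% → €2,353,000 × 3.8% × 118/365 = €28,906.4438
Total = €37,145.1671

€37,145.17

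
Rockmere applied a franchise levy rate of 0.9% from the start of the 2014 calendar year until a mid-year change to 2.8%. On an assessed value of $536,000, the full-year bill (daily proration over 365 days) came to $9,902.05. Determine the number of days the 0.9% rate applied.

183 days

Let d = days at the first rate; then 365 − d days at the second rate.
$536,000 × [0.9%·d + 2.8%·(365−d)] / 365 = $9,902.05
Solving gives d = 183, so the new rate took effect on 3 July 2014.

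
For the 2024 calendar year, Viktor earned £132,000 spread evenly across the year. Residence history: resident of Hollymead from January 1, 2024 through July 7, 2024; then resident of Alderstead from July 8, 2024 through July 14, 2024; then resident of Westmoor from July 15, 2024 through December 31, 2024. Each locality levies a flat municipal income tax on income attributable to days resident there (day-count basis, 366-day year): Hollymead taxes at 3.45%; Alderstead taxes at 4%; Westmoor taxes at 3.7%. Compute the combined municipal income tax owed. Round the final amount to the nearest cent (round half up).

£4,721.16

Hollymead, January 1 – July 7, 2024: 189 days → £132,000 × 3.45% × 189/366 = £2,351.6557
Alderstead, July 8 – July 14, 2024: 7 days → £132,000 × 4% × 7/366 = £100.9836
Westmoor, July 15 – December 31, 2024: 170 days → £132,000 × 3.7% × 170/366 = £2,268.5246
Total = £4,721.1639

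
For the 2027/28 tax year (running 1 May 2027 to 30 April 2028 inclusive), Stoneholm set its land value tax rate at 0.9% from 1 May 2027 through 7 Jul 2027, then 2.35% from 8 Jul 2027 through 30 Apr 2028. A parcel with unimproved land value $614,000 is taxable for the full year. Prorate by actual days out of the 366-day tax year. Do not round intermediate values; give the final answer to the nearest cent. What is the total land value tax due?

1 May – 7 Jul 2027: 68 days at 0.9% → $614,000 × 0.9% × 68/366 = $1,026.6885
8 Jul 2027 – 30 Apr 2028: 298 days at 2.35% → $614,000 × 2.35% × 298/366 = $11,748.2022
Total = $12,774.8907

$12,774.89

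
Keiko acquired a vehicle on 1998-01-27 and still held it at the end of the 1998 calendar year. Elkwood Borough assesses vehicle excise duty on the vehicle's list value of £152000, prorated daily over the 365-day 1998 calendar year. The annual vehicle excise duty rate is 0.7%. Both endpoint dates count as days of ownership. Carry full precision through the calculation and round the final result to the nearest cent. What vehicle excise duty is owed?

£988.21

Days held (1998-01-27 to 1998-12-31): 339 out of 365
Tax = £152000 × 0.7% × 339/365 = £988.2082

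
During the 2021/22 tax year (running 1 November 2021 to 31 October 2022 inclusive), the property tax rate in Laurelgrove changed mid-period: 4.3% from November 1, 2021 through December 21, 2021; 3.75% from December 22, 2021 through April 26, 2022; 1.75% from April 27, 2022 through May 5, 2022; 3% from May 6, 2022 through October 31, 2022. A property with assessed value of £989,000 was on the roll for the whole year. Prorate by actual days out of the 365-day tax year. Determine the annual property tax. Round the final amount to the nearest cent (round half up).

£33,722.19

November 1 – December 21, 2021: 51 days at 4.3% → £989,000 × 4.3% × 51/365 = £5,942.1288
December 22, 2021 – April 26, 2022: 126 days at 3.75% → £989,000 × 3.75% × 126/365 = £12,802.8082
April 27 – May 5, 2022: 9 days at 1.75% → £989,000 × 1.75% × 9/365 = £426.7603
May 6 – October 31, 2022: 179 days at 3% → £989,000 × 3% × 179/365 = £14,550.4932
Total = £33,722.1904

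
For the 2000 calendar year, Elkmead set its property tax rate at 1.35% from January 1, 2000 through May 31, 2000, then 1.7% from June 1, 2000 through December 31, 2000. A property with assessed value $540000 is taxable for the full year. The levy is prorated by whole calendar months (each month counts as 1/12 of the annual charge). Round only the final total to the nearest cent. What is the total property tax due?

January 1 – May 31, 2000: 5 months at 1.35% → $540000 × 1.35% × 5/12 = $3037.5000
June 1 – December 31, 2000: 7 months at 1.7% → $540000 × 1.7% × 7/12 = $5355.0000
Total = $8392.5000

$8392.50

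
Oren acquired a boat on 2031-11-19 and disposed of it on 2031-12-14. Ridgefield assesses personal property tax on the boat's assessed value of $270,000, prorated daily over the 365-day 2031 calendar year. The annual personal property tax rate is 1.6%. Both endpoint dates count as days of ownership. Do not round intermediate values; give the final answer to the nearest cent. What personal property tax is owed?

Days held (2031-11-19 to 2031-12-14): 26 out of 365
Tax = $270,000 × 1.6% × 26/365 = $307.7260

$307.73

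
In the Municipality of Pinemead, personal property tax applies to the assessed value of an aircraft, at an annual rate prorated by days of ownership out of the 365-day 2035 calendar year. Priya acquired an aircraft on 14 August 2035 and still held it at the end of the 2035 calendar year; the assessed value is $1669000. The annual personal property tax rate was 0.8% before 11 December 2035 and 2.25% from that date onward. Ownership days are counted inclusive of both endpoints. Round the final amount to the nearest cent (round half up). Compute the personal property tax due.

$6513.67

14 August – 10 December 2035: 119 days at 0.8% → $1669000 × 0.8% × 119/365 = $4353.1178
11 December – 31 December 2035: 21 days at 2.25% → $1669000 × 2.25% × 21/365 = $2160.5548
Total = $6513.6726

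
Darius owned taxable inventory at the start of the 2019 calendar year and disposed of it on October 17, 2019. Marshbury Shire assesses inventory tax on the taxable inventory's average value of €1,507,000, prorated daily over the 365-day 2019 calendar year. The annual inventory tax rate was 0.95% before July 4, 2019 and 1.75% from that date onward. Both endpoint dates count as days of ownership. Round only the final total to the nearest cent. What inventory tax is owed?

€14,875.95

January 1 – July 3, 2019: 184 days at 0.95% → €1,507,000 × 0.95% × 184/365 = €7,217.0849
July 4 – October 17, 2019: 106 days at 1.75% → €1,507,000 × 1.75% × 106/365 = €7,658.8630
Total = €14,875.9479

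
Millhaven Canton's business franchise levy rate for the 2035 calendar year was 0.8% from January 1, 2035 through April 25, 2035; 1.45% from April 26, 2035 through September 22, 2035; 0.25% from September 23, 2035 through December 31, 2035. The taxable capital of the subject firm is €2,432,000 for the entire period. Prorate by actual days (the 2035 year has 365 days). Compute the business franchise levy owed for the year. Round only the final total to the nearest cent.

€22,287.78

January 1 – April 25, 2035: 115 days at 0.8% → €2,432,000 × 0.8% × 115/365 = €6,129.9726
April 26 – September 22, 2035: 150 days at 1.45% → €2,432,000 × 1.45% × 150/365 = €14,492.0548
September 23 – December 31, 2035: 100 days at 0.25% → €2,432,000 × 0.25% × 100/365 = €1,665.7534
Total = €22,287.7808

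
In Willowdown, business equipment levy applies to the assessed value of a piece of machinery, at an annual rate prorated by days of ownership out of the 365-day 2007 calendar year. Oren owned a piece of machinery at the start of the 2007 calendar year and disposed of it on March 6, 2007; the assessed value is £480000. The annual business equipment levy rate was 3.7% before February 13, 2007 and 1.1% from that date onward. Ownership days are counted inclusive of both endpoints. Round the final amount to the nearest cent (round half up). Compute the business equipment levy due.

£2410.52

January 1 – February 12, 2007: 43 days at 3.7% → £480000 × 3.7% × 43/365 = £2092.2740
February 13 – March 6, 2007: 22 days at 1.1% → £480000 × 1.1% × 22/365 = £318.2466
Total = £2410.5205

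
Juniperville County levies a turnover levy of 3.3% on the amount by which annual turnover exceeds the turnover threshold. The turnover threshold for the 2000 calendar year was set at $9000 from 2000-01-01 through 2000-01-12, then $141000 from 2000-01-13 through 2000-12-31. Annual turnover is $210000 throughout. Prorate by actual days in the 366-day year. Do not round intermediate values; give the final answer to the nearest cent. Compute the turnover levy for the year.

$2419.82

2000-01-01 to 2000-01-12: 12 days, exemption $9000 → ($210000 − $9000) × 3.3% × 12/366 = $217.4754
2000-01-13 to 2000-12-31: 354 days, exemption $141000 → ($210000 − $141000) × 3.3% × 354/366 = $2202.3443
Total = $2419.8197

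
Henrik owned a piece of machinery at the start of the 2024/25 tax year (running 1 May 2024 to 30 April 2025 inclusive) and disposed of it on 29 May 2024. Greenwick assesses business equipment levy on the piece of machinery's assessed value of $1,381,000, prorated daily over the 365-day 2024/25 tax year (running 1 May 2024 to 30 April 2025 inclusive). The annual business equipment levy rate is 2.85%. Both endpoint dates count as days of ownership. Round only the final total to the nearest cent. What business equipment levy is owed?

Days held (1 May – 29 May 2024): 29 out of 365
Tax = $1,381,000 × 2.85% × 29/365 = $3,127.1137

$3,127.11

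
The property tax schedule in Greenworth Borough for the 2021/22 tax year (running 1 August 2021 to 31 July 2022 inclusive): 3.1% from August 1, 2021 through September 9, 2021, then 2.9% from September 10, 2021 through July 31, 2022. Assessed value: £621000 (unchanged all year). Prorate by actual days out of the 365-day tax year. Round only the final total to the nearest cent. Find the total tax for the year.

August 1 – September 9, 2021: 40 days at 3.1% → £621000 × 3.1% × 40/365 = £2109.6986
September 10, 2021 – July 31, 2022: 325 days at 2.9% → £621000 × 2.9% × 325/365 = £16035.4110
Total = £18145.1096

£18145.11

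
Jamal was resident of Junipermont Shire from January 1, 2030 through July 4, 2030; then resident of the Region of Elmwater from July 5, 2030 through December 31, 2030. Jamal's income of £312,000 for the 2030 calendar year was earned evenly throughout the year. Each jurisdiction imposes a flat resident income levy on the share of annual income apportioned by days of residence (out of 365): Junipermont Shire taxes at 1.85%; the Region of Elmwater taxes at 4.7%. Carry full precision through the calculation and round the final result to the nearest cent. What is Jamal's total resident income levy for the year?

Junipermont Shire, January 1 – July 4, 2030: 185 days → £312,000 × 1.85% × 185/365 = £2,925.5342
The Region of Elmwater, July 5 – December 31, 2030: 180 days → £312,000 × 4.7% × 180/365 = £7,231.5616
Total = £10,157.0959

£10,157.10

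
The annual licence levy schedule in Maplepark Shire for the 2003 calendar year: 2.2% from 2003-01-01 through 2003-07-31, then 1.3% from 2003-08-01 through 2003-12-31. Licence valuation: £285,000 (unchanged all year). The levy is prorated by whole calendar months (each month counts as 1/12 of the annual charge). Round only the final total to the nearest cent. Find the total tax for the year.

2003-01-01 to 2003-07-31: 7 months at 2.2% → £285,000 × 2.2% × 7/12 = £3,657.5000
2003-08-01 to 2003-12-31: 5 months at 1.3% → £285,000 × 1.3% × 5/12 = £1,543.7500
Total = £5,201.2500

£5,201.25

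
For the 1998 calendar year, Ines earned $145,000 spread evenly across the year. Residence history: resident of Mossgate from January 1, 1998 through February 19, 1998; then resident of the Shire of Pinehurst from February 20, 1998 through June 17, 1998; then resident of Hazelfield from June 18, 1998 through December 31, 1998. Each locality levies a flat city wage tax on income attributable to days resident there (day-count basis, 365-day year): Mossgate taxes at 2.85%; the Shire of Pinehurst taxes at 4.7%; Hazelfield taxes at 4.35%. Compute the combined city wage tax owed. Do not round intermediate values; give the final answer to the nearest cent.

$6,173.62

Mossgate, January 1 – February 19, 1998: 50 days → $145,000 × 2.85% × 50/365 = $566.0959
The Shire of Pinehurst, February 20 – June 17, 1998: 118 days → $145,000 × 4.7% × 118/365 = $2,203.2055
Hazelfield, June 18 – December 31, 1998: 197 days → $145,000 × 4.35% × 197/365 = $3,404.3219
Total = $6,173.6233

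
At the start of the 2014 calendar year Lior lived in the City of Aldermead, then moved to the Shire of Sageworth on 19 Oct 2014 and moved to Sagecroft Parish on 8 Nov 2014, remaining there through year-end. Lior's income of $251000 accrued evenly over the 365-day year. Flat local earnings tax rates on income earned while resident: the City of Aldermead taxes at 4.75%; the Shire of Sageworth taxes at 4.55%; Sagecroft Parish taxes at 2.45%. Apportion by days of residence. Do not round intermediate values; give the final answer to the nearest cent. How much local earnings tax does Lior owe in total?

$11040.91

The City of Aldermead, 1 Jan – 18 Oct 2014: 291 days → $251000 × 4.75% × 291/365 = $9505.3356
The Shire of Sageworth, 19 Oct – 7 Nov 2014: 20 days → $251000 × 4.55% × 20/365 = $625.7808
Sagecroft Parish, 8 Nov – 31 Dec 2014: 54 days → $251000 × 2.45% × 54/365 = $909.7890
Total = $11040.9055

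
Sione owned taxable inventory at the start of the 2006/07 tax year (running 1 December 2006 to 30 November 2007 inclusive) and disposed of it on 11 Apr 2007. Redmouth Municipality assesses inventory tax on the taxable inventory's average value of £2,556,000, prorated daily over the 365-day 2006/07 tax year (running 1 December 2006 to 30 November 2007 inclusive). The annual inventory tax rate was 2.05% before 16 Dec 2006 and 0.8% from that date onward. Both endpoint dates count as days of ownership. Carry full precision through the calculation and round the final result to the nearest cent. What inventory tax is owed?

£8,707.91

1 Dec – 15 Dec 2006: 15 days at 2.05% → £2,556,000 × 2.05% × 15/365 = £2,153.3425
16 Dec 2006 – 11 Apr 2007: 117 days at 0.8% → £2,556,000 × 0.8% × 117/365 = £6,554.5644
Total = £8,707.9068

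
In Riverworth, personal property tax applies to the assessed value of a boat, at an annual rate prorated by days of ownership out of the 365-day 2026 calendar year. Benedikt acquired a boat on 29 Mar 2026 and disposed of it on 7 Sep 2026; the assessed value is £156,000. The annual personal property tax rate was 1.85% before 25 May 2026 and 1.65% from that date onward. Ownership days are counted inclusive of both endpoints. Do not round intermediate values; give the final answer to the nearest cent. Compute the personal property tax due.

£1,198.21

29 Mar – 24 May 2026: 57 days at 1.85% → £156,000 × 1.85% × 57/365 = £450.6904
25 May – 7 Sep 2026: 106 days at 1.65% → £156,000 × 1.65% × 106/365 = £747.5178
Total = £1,198.2082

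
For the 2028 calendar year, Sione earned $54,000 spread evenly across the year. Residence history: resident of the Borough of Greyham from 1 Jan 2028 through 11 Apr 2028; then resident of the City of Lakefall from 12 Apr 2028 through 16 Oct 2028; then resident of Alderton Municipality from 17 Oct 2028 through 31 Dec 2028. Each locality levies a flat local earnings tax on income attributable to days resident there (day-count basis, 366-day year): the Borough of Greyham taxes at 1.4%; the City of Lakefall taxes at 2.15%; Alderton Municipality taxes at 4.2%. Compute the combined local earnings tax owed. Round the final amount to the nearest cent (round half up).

The Borough of Greyham, 1 Jan – 11 Apr 2028: 102 days → $54,000 × 1.4% × 102/366 = $210.6885
The City of Lakefall, 12 Apr – 16 Oct 2028: 188 days → $54,000 × 2.15% × 188/366 = $596.3607
Alderton Municipality, 17 Oct – 31 Dec 2028: 76 days → $54,000 × 4.2% × 76/366 = $470.9508
Total = $1,278.0000

$1,278.00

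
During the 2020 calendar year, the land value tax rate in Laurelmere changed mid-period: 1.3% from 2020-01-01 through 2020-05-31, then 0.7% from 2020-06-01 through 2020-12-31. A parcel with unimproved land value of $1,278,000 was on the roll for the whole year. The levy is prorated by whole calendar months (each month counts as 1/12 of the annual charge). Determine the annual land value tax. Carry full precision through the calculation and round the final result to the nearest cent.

2020-01-01 to 2020-05-31: 5 months at 1.3% → $1,278,000 × 1.3% × 5/12 = $6,922.5000
2020-06-01 to 2020-12-31: 7 months at 0.7% → $1,278,000 × 0.7% × 7/12 = $5,218.5000
Total = $12,141.0000

$12,141.00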